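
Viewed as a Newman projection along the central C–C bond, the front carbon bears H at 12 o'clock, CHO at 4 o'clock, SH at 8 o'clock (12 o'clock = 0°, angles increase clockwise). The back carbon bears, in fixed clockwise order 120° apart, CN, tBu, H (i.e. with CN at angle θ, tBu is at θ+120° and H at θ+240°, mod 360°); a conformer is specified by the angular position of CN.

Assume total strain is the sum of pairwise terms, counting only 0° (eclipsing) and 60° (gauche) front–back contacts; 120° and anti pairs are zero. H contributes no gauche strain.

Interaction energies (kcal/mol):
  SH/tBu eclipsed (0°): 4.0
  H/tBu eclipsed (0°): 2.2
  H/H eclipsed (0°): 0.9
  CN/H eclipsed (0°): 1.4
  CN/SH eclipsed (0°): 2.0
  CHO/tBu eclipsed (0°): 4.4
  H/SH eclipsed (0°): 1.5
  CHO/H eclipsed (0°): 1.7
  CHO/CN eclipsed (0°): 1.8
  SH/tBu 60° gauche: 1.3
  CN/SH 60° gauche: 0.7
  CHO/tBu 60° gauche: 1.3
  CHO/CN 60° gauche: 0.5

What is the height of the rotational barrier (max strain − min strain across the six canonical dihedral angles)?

5.3 kcal/mol

CN at 0° is eclipsed. H at 0° is eclipsed with CN at 0° (1.4); CHO at 120° is eclipsed with tBu at 120° (4.4); SH at 240° is eclipsed with H at 240° (1.5). Total 7.3 kcal/mol.
CN at 60° is staggered. CHO at 120° is gauche with CN at 60° (0.5); CHO at 120° is gauche with tBu at 180° (1.3); SH at 240° is gauche with tBu at 180° (1.3). Total 3.1 kcal/mol.
CN at 120° is eclipsed. H at 0° is eclipsed with H at 0° (0.9); CHO at 120° is eclipsed with CN at 120° (1.8); SH at 240° is eclipsed with tBu at 240° (4.0). Total 6.7 kcal/mol.
CN at 180° is staggered. CHO at 120° is gauche with CN at 180° (0.5); SH at 240° is gauche with CN at 180° (0.7); SH at 240° is gauche with tBu at 300° (1.3). Total 2.5 kcal/mol.
CN at 240° is eclipsed. H at 0° is eclipsed with tBu at 0° (2.2); CHO at 120° is eclipsed with H at 120° (1.7); SH at 240° is eclipsed with CN at 240° (2.0). Total 5.9 kcal/mol.
CN at 300° is staggered. CHO at 120° is gauche with tBu at 60° (1.3); SH at 240° is gauche with CN at 300° (0.7). Total 2.0 kcal/mol.
Max at 0° (7.3 kcal/mol), min at 300° (2.0 kcal/mol); barrier = 5.3 kcal/mol.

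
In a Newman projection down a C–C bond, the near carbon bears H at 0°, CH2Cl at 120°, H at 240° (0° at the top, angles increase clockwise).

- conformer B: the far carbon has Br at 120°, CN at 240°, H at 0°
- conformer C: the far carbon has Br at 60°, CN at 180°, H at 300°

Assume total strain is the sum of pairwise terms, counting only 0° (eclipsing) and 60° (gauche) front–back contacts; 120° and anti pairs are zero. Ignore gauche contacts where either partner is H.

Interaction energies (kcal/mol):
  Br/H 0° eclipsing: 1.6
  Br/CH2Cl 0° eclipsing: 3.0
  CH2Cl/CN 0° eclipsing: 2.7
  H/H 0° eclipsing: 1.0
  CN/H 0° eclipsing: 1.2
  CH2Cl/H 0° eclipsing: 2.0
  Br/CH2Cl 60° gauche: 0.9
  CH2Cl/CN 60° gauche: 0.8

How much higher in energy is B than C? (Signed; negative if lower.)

+3.5 kcal/mol

B (eclipsed): H–H eclipsed, CH2Cl–Br eclipsed, H–CN eclipsed; 1.0 + 3.0 + 1.2 = 5.2 kcal/mol.
C (staggered): CH2Cl–Br gauche, CH2Cl–CN gauche; 0.9 + 0.8 = 1.7 kcal/mol.
E(B) − E(C) = 5.2 − 1.7 = +3.5 kcal/mol.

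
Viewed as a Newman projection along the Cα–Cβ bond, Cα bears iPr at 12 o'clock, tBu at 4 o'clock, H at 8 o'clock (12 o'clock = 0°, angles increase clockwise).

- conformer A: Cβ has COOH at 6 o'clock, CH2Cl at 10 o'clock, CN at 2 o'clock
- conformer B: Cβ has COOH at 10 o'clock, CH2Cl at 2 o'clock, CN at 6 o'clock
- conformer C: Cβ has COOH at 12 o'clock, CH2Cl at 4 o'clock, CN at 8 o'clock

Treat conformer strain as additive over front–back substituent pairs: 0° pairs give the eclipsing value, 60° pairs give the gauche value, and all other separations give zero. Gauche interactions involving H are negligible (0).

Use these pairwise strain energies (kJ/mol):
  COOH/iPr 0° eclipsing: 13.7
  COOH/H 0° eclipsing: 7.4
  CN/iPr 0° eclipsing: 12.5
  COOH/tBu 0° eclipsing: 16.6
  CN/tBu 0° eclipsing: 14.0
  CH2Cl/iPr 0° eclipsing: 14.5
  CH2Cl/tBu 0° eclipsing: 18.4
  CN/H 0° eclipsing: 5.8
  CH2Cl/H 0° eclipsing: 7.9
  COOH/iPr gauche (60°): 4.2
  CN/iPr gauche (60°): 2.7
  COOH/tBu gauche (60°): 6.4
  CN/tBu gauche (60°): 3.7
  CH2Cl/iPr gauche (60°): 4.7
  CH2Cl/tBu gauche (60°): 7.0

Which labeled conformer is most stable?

A

A (staggered): iPr(0°)/CH2Cl(300°) gauche 4.7; iPr(0°)/CN(60°) gauche 2.7; tBu(120°)/COOH(180°) gauche 6.4; tBu(120°)/CN(60°) gauche 3.7 → 17.5 kJ/mol.
B (staggered): iPr(0°)/COOH(300°) gauche 4.2; iPr(0°)/CH2Cl(60°) gauche 4.7; tBu(120°)/CH2Cl(60°) gauche 7.0; tBu(120°)/CN(180°) gauche 3.7 → 19.6 kJ/mol.
C (eclipsed): iPr(0°)/COOH(0°) eclipsed 13.7; tBu(120°)/CH2Cl(120°) eclipsed 18.4; H(240°)/CN(240°) eclipsed 5.8 → 37.9 kJ/mol.
A has the lowest total (17.5 kJ/mol).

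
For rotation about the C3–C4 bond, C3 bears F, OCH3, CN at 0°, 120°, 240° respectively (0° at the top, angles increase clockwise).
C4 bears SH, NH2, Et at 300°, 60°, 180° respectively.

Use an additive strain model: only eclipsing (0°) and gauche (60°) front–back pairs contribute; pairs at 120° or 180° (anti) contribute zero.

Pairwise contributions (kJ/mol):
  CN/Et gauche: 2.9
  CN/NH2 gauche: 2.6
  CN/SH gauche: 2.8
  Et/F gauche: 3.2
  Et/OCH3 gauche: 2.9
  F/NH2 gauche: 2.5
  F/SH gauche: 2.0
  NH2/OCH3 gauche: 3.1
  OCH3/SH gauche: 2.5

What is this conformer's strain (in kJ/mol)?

16.2 kJ/mol

This conformer (staggered): F–SH gauche, F–NH2 gauche, OCH3–NH2 gauche, OCH3–Et gauche, CN–SH gauche, CN–Et gauche; 2.0 + 2.5 + 3.1 + 2.9 + 2.8 + 2.9 = 16.2 kJ/mol.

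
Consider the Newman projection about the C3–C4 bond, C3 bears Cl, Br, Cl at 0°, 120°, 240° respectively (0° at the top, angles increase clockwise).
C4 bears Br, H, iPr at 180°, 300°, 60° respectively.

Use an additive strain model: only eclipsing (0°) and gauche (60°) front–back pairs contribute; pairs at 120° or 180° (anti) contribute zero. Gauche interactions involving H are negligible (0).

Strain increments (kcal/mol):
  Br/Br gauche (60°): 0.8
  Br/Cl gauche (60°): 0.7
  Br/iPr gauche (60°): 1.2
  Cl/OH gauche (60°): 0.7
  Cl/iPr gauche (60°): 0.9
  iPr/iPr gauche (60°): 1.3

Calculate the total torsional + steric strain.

This conformer (staggered): Cl–iPr gauche, Br–Br gauche, Br–iPr gauche, Cl–Br gauche; 0.9 + 0.8 + 1.2 + 0.7 = 3.6 kcal/mol.

3.6 kcal/mol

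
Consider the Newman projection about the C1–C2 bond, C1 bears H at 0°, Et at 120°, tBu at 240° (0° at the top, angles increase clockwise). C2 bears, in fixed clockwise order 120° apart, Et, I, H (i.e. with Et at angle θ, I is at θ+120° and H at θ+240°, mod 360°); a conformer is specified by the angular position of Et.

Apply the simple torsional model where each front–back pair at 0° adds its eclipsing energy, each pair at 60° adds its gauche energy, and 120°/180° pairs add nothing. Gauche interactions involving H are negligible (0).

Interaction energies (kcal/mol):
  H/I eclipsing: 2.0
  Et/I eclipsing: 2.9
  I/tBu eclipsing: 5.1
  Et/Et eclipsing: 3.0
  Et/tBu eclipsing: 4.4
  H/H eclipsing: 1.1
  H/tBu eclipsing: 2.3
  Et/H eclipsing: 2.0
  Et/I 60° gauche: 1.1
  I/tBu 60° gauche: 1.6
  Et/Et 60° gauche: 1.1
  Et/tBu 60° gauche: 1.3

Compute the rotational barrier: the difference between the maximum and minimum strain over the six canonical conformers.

Et at 0° (eclipsed): H–Et eclipsed, Et–I eclipsed, tBu–H eclipsed; 2.0 + 2.9 + 2.3 = 7.2 kcal/mol.
Et at 60° (staggered): Et–Et gauche, Et–I gauche, tBu–I gauche; 1.1 + 1.1 + 1.6 = 3.8 kcal/mol.
Et at 120° (eclipsed): H–H eclipsed, Et–Et eclipsed, tBu–I eclipsed; 1.1 + 3.0 + 5.1 = 9.2 kcal/mol.
Et at 180° (staggered): Et–Et gauche, tBu–Et gauche, tBu–I gauche; 1.1 + 1.3 + 1.6 = 4.0 kcal/mol.
Et at 240° (eclipsed): H–I eclipsed, Et–H eclipsed, tBu–Et eclipsed; 2.0 + 2.0 + 4.4 = 8.4 kcal/mol.
Et at 300° (staggered): Et–I gauche, tBu–Et gauche; 1.1 + 1.3 = 2.4 kcal/mol.
Max at 120° (9.2 kcal/mol), min at 300° (2.4 kcal/mol); barrier = 6.8 kcal/mol.

6.8 kcal/mol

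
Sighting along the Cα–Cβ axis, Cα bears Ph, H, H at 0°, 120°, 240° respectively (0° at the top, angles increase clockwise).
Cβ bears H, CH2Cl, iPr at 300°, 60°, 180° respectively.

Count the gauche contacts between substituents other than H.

1

Non-H gauche pairs: Ph(0°)/CH2Cl(60°) — 1 interaction.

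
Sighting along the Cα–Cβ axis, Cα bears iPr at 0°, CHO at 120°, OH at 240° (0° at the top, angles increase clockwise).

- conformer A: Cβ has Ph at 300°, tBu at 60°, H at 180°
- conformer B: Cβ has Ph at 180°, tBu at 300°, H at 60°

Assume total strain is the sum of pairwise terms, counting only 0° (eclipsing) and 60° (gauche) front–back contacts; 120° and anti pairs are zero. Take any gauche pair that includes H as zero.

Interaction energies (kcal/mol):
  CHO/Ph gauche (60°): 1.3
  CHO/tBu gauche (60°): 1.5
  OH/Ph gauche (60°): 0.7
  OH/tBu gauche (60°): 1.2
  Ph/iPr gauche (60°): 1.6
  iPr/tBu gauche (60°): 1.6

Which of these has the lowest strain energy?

A (staggered): iPr–Ph gauche, iPr–tBu gauche, CHO–tBu gauche, OH–Ph gauche; 1.6 + 1.6 + 1.5 + 0.7 = 5.4 kcal/mol.
B (staggered): iPr–tBu gauche, CHO–Ph gauche, OH–Ph gauche, OH–tBu gauche; 1.6 + 1.3 + 0.7 + 1.2 = 4.8 kcal/mol.
B has the lowest total (4.8 kcal/mol).

B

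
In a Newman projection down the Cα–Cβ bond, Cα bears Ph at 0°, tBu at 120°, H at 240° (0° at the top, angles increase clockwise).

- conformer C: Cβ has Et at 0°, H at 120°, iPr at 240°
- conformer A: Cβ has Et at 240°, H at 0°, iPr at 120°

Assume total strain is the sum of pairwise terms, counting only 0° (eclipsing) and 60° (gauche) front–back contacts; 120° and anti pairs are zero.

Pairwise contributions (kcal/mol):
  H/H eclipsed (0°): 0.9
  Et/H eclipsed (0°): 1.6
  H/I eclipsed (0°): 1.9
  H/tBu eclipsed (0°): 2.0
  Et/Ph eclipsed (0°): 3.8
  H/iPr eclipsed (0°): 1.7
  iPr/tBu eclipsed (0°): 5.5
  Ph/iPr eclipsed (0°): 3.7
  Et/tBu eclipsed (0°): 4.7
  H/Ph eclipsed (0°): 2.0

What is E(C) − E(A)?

-1.6 kcal/mol

C (eclipsed): Ph(0°)/Et(0°) eclipsed 3.8; tBu(120°)/H(120°) eclipsed 2.0; H(240°)/iPr(240°) eclipsed 1.7 → 7.5 kcal/mol.
A (eclipsed): Ph(0°)/H(0°) eclipsed 2.0; tBu(120°)/iPr(120°) eclipsed 5.5; H(240°)/Et(240°) eclipsed 1.6 → 9.1 kcal/mol.
E(C) − E(A) = 7.5 − 9.1 = -1.6 kcal/mol.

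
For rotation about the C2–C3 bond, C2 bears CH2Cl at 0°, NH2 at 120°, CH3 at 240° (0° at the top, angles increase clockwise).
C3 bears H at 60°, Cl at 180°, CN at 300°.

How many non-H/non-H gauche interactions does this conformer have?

4

Non-H gauche pairs: CH2Cl(0°)/CN(300°); NH2(120°)/Cl(180°); CH3(240°)/Cl(180°); CH3(240°)/CN(300°) — 4 interactions.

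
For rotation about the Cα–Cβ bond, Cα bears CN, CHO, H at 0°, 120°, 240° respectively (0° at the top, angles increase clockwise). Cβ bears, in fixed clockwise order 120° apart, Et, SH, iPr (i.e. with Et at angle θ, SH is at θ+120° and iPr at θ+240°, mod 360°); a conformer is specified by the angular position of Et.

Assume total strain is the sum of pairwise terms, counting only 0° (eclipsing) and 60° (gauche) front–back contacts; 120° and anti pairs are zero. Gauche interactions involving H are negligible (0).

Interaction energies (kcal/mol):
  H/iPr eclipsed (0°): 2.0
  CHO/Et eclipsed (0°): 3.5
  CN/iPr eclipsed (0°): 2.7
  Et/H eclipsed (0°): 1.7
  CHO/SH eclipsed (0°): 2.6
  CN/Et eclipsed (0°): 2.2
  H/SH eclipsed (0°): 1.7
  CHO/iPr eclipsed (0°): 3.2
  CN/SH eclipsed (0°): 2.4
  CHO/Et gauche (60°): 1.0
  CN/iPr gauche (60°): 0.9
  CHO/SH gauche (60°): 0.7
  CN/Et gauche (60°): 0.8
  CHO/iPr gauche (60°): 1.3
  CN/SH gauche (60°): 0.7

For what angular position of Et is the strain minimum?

60°

Et at 0° (eclipsed): CN–Et eclipsed, CHO–SH eclipsed, H–iPr eclipsed; 2.2 + 2.6 + 2.0 = 6.8 kcal/mol.
Et at 60° (staggered): CN–Et gauche, CN–iPr gauche, CHO–Et gauche, CHO–SH gauche; 0.8 + 0.9 + 1.0 + 0.7 = 3.4 kcal/mol.
Et at 120° (eclipsed): CN–iPr eclipsed, CHO–Et eclipsed, H–SH eclipsed; 2.7 + 3.5 + 1.7 = 7.9 kcal/mol.
Et at 180° (staggered): CN–SH gauche, CN–iPr gauche, CHO–Et gauche, CHO–iPr gauche; 0.7 + 0.9 + 1.0 + 1.3 = 3.9 kcal/mol.
Et at 240° (eclipsed): CN–SH eclipsed, CHO–iPr eclipsed, H–Et eclipsed; 2.4 + 3.2 + 1.7 = 7.3 kcal/mol.
Et at 300° (staggered): CN–Et gauche, CN–SH gauche, CHO–SH gauche, CHO–iPr gauche; 0.8 + 0.7 + 0.7 + 1.3 = 3.5 kcal/mol.
The minimum (3.4 kcal/mol) occurs with Et at 60°.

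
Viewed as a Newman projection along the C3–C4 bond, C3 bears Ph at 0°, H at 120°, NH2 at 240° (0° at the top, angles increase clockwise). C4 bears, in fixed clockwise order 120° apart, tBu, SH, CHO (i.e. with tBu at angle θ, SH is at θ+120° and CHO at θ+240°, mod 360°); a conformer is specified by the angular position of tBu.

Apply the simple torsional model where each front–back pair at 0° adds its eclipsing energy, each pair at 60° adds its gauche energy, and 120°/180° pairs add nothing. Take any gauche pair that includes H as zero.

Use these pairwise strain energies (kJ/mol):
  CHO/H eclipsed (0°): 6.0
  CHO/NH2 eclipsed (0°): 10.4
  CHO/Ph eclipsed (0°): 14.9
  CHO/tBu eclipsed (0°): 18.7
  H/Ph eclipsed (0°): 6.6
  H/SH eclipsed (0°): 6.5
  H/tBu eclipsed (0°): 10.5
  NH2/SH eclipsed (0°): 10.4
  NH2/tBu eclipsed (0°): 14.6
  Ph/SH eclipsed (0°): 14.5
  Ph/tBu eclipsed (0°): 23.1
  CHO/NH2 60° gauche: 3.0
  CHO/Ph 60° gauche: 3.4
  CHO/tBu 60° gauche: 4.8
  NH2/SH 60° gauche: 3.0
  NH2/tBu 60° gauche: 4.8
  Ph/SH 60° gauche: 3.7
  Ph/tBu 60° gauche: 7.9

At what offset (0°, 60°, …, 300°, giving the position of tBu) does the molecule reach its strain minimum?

180°

tBu at 0° (eclipsed): Ph–tBu eclipsed, H–SH eclipsed, NH2–CHO eclipsed; 23.1 + 6.5 + 10.4 = 40.0 kJ/mol.
tBu at 60° (staggered): Ph–tBu gauche, Ph–CHO gauche, NH2–SH gauche, NH2–CHO gauche; 7.9 + 3.4 + 3.0 + 3.0 = 17.3 kJ/mol.
tBu at 120° (eclipsed): Ph–CHO eclipsed, H–tBu eclipsed, NH2–SH eclipsed; 14.9 + 10.5 + 10.4 = 35.8 kJ/mol.
tBu at 180° (staggered): Ph–SH gauche, Ph–CHO gauche, NH2–tBu gauche, NH2–SH gauche; 3.7 + 3.4 + 4.8 + 3.0 = 14.9 kJ/mol.
tBu at 240° (eclipsed): Ph–SH eclipsed, H–CHO eclipsed, NH2–tBu eclipsed; 14.5 + 6.0 + 14.6 = 35.1 kJ/mol.
tBu at 300° (staggered): Ph–tBu gauche, Ph–SH gauche, NH2–tBu gauche, NH2–CHO gauche; 7.9 + 3.7 + 4.8 + 3.0 = 19.4 kJ/mol.
The minimum (14.9 kJ/mol) occurs with tBu at 180°.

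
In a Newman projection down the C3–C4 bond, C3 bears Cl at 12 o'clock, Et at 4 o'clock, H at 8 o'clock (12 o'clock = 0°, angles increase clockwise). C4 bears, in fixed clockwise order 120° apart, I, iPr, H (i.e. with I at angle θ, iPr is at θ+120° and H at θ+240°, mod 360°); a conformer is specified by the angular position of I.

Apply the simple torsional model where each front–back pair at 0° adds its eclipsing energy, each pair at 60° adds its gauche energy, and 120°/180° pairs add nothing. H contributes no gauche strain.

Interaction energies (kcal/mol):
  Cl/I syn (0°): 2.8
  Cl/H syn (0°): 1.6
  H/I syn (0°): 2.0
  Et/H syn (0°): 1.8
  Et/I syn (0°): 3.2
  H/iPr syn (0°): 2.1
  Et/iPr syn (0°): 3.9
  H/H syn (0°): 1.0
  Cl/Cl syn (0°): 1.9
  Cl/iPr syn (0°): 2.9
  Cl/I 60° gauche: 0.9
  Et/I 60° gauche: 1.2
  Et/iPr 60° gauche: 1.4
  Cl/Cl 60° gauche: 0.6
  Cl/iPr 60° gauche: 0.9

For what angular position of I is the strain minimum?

I at 0° (eclipsed): Cl(0°)/I(0°) eclipsed 2.8; Et(120°)/iPr(120°) eclipsed 3.9; H(240°)/H(240°) eclipsed 1.0 → 7.7 kcal/mol.
I at 60° (staggered): Cl(0°)/I(60°) gauche 0.9; Et(120°)/I(60°) gauche 1.2; Et(120°)/iPr(180°) gauche 1.4 → 3.5 kcal/mol.
I at 120° (eclipsed): Cl(0°)/H(0°) eclipsed 1.6; Et(120°)/I(120°) eclipsed 3.2; H(240°)/iPr(240°) eclipsed 2.1 → 6.9 kcal/mol.
I at 180° (staggered): Cl(0°)/iPr(300°) gauche 0.9; Et(120°)/I(180°) gauche 1.2 → 2.1 kcal/mol.
I at 240° (eclipsed): Cl(0°)/iPr(0°) eclipsed 2.9; Et(120°)/H(120°) eclipsed 1.8; H(240°)/I(240°) eclipsed 2.0 → 6.7 kcal/mol.
I at 300° (staggered): Cl(0°)/I(300°) gauche 0.9; Cl(0°)/iPr(60°) gauche 0.9; Et(120°)/iPr(60°) gauche 1.4 → 3.2 kcal/mol.
The minimum (2.1 kcal/mol) occurs with I at 180°.

180°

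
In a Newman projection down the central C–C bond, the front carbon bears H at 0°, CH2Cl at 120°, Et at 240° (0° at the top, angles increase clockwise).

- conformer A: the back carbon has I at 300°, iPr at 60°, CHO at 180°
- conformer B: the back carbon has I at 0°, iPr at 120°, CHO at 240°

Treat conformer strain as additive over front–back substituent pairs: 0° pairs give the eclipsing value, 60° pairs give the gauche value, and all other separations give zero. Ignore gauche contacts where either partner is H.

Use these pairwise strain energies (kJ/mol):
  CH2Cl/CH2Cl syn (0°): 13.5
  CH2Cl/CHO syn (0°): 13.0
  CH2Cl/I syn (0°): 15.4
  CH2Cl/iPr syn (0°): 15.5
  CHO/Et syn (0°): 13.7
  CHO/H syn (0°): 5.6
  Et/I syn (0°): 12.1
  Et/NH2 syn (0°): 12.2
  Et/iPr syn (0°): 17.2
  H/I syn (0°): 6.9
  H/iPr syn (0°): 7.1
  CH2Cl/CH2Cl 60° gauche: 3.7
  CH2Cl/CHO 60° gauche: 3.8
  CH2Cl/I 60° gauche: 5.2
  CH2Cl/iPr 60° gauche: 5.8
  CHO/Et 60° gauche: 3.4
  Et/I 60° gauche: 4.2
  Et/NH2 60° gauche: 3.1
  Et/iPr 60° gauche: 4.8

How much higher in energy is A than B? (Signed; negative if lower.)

A is staggered. CH2Cl at 120° is gauche with iPr at 60° (5.8); CH2Cl at 120° is gauche with CHO at 180° (3.8); Et at 240° is gauche with I at 300° (4.2); Et at 240° is gauche with CHO at 180° (3.4). Total 17.2 kJ/mol.
B is eclipsed. H at 0° is eclipsed with I at 0° (6.9); CH2Cl at 120° is eclipsed with iPr at 120° (15.5); Et at 240° is eclipsed with CHO at 240° (13.7). Total 36.1 kJ/mol.
E(A) − E(B) = 17.2 − 36.1 = -18.9 kJ/mol.

-18.9 kJ/mol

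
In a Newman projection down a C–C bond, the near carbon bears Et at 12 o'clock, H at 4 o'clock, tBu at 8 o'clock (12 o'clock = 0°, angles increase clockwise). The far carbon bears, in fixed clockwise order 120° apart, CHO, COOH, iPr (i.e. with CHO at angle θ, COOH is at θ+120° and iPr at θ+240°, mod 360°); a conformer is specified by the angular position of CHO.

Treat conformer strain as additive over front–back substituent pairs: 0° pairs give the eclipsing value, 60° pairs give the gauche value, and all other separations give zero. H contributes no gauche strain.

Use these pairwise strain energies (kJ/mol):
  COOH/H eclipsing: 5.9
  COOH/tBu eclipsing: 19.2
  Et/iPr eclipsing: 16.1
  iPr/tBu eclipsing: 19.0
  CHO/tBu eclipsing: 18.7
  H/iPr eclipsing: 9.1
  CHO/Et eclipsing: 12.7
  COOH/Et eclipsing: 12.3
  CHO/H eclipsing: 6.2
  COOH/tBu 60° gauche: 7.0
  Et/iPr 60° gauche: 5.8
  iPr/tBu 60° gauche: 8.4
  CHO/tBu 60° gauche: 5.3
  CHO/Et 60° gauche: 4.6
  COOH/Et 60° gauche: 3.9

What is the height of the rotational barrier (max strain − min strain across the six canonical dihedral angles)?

19.5 kJ/mol

CHO at 0° is eclipsed. Et at 0° is eclipsed with CHO at 0° (12.7); H at 120° is eclipsed with COOH at 120° (5.9); tBu at 240° is eclipsed with iPr at 240° (19.0). Total 37.6 kJ/mol.
CHO at 60° is staggered. Et at 0° is gauche with CHO at 60° (4.6); Et at 0° is gauche with iPr at 300° (5.8); tBu at 240° is gauche with COOH at 180° (7.0); tBu at 240° is gauche with iPr at 300° (8.4). Total 25.8 kJ/mol.
CHO at 120° is eclipsed. Et at 0° is eclipsed with iPr at 0° (16.1); H at 120° is eclipsed with CHO at 120° (6.2); tBu at 240° is eclipsed with COOH at 240° (19.2). Total 41.5 kJ/mol.
CHO at 180° is staggered. Et at 0° is gauche with COOH at 300° (3.9); Et at 0° is gauche with iPr at 60° (5.8); tBu at 240° is gauche with CHO at 180° (5.3); tBu at 240° is gauche with COOH at 300° (7.0). Total 22.0 kJ/mol.
CHO at 240° is eclipsed. Et at 0° is eclipsed with COOH at 0° (12.3); H at 120° is eclipsed with iPr at 120° (9.1); tBu at 240° is eclipsed with CHO at 240° (18.7). Total 40.1 kJ/mol.
CHO at 300° is staggered. Et at 0° is gauche with CHO at 300° (4.6); Et at 0° is gauche with COOH at 60° (3.9); tBu at 240° is gauche with CHO at 300° (5.3); tBu at 240° is gauche with iPr at 180° (8.4). Total 22.2 kJ/mol.
Max at 120° (41.5 kJ/mol), min at 180° (22.0 kJ/mol); barrier = 19.5 kJ/mol.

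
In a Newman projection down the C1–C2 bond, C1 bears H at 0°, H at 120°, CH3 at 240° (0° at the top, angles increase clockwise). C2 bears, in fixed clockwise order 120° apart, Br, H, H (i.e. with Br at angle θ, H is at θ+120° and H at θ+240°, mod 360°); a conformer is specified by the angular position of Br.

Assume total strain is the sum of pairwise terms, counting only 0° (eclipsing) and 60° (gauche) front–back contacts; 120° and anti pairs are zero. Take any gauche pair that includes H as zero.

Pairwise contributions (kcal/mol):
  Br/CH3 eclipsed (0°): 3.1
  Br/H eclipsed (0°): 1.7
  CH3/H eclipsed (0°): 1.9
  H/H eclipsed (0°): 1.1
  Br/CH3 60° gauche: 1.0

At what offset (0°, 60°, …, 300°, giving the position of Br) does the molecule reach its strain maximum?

Br at 0° (eclipsed): H–Br eclipsed, H–H eclipsed, CH3–H eclipsed; 1.7 + 1.1 + 1.9 = 4.7 kcal/mol.
Br at 60° (staggered): no non-H gauche contacts → 0.0 kcal/mol.
Br at 120° (eclipsed): H–H eclipsed, H–Br eclipsed, CH3–H eclipsed; 1.1 + 1.7 + 1.9 = 4.7 kcal/mol.
Br at 180° (staggered): CH3–Br gauche; 1.0 = 1.0 kcal/mol.
Br at 240° (eclipsed): H–H eclipsed, H–H eclipsed, CH3–Br eclipsed; 1.1 + 1.1 + 3.1 = 5.3 kcal/mol.
Br at 300° (staggered): CH3–Br gauche; 1.0 = 1.0 kcal/mol.
The maximum (5.3 kcal/mol) occurs with Br at 240°.

240°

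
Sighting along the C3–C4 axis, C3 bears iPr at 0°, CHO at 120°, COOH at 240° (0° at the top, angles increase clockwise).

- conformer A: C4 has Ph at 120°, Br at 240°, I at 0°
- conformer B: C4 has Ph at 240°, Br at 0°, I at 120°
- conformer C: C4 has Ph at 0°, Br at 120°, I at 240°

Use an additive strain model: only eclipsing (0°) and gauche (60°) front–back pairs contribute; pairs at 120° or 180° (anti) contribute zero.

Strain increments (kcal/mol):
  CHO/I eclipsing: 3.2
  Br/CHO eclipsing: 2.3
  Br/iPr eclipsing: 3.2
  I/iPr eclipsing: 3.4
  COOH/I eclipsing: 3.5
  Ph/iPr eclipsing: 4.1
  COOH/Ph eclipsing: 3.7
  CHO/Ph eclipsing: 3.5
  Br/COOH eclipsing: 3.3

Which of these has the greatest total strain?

A

A (eclipsed): iPr–I eclipsed, CHO–Ph eclipsed, COOH–Br eclipsed; 3.4 + 3.5 + 3.3 = 10.2 kcal/mol.
B (eclipsed): iPr–Br eclipsed, CHO–I eclipsed, COOH–Ph eclipsed; 3.2 + 3.2 + 3.7 = 10.1 kcal/mol.
C (eclipsed): iPr–Ph eclipsed, CHO–Br eclipsed, COOH–I eclipsed; 4.1 + 2.3 + 3.5 = 9.9 kcal/mol.
A has the highest total (10.2 kcal/mol).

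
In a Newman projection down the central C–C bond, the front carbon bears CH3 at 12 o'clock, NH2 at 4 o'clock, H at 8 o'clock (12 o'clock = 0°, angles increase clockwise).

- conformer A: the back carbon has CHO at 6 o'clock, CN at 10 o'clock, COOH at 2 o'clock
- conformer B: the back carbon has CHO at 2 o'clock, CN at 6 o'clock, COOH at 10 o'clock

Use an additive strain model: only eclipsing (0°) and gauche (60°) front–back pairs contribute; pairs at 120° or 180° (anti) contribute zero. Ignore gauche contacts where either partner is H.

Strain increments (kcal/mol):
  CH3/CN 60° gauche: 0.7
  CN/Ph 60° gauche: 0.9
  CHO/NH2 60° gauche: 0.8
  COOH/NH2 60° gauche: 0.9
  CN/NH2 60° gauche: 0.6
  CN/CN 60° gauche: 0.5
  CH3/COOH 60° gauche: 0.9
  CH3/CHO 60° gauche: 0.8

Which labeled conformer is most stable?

B

A (staggered): CH3(0°)/CN(300°) gauche 0.7; CH3(0°)/COOH(60°) gauche 0.9; NH2(120°)/CHO(180°) gauche 0.8; NH2(120°)/COOH(60°) gauche 0.9 → 3.3 kcal/mol.
B (staggered): CH3(0°)/CHO(60°) gauche 0.8; CH3(0°)/COOH(300°) gauche 0.9; NH2(120°)/CHO(60°) gauche 0.8; NH2(120°)/CN(180°) gauche 0.6 → 3.1 kcal/mol.
B has the lowest total (3.1 kcal/mol).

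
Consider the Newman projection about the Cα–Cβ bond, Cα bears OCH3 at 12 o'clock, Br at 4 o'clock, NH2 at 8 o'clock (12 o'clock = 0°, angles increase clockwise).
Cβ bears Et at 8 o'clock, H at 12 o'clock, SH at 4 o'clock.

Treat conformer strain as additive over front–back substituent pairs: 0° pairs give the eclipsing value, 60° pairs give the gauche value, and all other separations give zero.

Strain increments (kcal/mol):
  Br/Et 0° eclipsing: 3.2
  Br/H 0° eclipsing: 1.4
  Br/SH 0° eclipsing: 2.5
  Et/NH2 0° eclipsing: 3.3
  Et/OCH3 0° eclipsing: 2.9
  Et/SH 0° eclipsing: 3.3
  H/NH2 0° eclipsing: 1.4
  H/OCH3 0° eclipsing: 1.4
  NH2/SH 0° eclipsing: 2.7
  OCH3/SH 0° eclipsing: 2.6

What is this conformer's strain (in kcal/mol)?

7.2 kcal/mol

This conformer (eclipsed): OCH3–H eclipsed, Br–SH eclipsed, NH2–Et eclipsed; 1.4 + 2.5 + 3.3 = 7.2 kcal/mol.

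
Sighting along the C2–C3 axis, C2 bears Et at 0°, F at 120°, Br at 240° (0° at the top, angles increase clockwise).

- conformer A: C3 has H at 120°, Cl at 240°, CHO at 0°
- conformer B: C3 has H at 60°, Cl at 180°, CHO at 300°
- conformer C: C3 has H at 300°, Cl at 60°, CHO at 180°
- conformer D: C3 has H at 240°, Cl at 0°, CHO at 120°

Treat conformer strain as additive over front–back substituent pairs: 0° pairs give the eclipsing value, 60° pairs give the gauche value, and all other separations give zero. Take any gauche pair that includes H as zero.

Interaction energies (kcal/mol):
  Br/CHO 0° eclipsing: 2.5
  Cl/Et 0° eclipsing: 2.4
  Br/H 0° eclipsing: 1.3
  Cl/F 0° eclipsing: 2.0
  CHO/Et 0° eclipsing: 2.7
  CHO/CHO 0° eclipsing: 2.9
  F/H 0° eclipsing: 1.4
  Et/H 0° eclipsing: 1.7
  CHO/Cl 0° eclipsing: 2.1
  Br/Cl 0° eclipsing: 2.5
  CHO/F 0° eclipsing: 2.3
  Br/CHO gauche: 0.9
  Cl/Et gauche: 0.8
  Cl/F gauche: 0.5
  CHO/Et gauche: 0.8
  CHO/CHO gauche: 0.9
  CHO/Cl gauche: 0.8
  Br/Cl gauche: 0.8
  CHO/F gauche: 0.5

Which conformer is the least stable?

A

A (eclipsed): Et–CHO eclipsed, F–H eclipsed, Br–Cl eclipsed; 2.7 + 1.4 + 2.5 = 6.6 kcal/mol.
B (staggered): Et–CHO gauche, F–Cl gauche, Br–Cl gauche, Br–CHO gauche; 0.8 + 0.5 + 0.8 + 0.9 = 3.0 kcal/mol.
C (staggered): Et–Cl gauche, F–Cl gauche, F–CHO gauche, Br–CHO gauche; 0.8 + 0.5 + 0.5 + 0.9 = 2.7 kcal/mol.
D (eclipsed): Et–Cl eclipsed, F–CHO eclipsed, Br–H eclipsed; 2.4 + 2.3 + 1.3 = 6.0 kcal/mol.
A has the highest total (6.6 kcal/mol).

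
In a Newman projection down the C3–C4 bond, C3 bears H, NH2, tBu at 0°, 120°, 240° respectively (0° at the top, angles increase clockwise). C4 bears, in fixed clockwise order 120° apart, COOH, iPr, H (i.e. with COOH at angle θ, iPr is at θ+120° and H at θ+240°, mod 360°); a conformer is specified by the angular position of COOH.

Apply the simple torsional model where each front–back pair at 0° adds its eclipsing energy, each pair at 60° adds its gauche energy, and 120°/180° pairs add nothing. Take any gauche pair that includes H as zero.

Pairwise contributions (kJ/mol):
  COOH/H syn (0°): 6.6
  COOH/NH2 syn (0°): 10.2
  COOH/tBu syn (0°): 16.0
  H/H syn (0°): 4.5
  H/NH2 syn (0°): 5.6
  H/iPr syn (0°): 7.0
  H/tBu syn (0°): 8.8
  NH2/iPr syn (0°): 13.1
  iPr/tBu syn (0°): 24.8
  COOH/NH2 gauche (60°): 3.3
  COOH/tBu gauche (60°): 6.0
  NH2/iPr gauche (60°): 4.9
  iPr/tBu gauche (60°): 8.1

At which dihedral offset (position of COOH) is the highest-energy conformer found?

COOH at 0° (eclipsed): H–COOH eclipsed, NH2–iPr eclipsed, tBu–H eclipsed; 6.6 + 13.1 + 8.8 = 28.5 kJ/mol.
COOH at 60° (staggered): NH2–COOH gauche, NH2–iPr gauche, tBu–iPr gauche; 3.3 + 4.9 + 8.1 = 16.3 kJ/mol.
COOH at 120° (eclipsed): H–H eclipsed, NH2–COOH eclipsed, tBu–iPr eclipsed; 4.5 + 10.2 + 24.8 = 39.5 kJ/mol.
COOH at 180° (staggered): NH2–COOH gauche, tBu–COOH gauche, tBu–iPr gauche; 3.3 + 6.0 + 8.1 = 17.4 kJ/mol.
COOH at 240° (eclipsed): H–iPr eclipsed, NH2–H eclipsed, tBu–COOH eclipsed; 7.0 + 5.6 + 16.0 = 28.6 kJ/mol.
COOH at 300° (staggered): NH2–iPr gauche, tBu–COOH gauche; 4.9 + 6.0 = 10.9 kJ/mol.
The maximum (39.5 kJ/mol) occurs with COOH at 120°.

120°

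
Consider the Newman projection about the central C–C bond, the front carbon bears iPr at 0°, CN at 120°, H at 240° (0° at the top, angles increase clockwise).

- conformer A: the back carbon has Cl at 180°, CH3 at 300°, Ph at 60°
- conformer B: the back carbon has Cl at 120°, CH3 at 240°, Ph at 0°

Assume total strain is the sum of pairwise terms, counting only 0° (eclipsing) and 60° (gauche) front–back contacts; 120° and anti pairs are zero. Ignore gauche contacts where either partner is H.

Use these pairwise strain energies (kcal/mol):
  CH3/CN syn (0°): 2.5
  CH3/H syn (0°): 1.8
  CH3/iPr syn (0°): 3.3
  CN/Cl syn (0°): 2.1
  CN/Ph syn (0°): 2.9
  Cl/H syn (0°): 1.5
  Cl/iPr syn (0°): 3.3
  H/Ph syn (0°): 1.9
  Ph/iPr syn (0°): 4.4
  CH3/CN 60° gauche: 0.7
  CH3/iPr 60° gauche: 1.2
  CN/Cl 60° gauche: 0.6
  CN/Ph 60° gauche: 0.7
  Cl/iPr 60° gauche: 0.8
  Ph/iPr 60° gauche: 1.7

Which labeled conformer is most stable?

A

A (staggered): iPr(0°)/CH3(300°) gauche 1.2; iPr(0°)/Ph(60°) gauche 1.7; CN(120°)/Cl(180°) gauche 0.6; CN(120°)/Ph(60°) gauche 0.7 → 4.2 kcal/mol.
B (eclipsed): iPr(0°)/Ph(0°) eclipsed 4.4; CN(120°)/Cl(120°) eclipsed 2.1; H(240°)/CH3(240°) eclipsed 1.8 → 8.3 kcal/mol.
A has the lowest total (4.2 kcal/mol).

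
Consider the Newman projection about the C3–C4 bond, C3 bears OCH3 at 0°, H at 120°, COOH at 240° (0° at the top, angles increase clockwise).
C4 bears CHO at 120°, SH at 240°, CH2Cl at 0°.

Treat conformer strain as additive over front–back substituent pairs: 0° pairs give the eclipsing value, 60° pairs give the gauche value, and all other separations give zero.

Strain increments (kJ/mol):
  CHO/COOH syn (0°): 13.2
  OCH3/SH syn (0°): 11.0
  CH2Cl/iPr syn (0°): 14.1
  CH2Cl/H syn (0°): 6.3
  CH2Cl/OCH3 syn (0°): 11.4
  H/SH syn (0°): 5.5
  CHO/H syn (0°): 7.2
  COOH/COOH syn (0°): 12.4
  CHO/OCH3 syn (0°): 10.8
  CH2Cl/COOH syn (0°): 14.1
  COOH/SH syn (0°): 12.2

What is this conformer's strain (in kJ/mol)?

This conformer (eclipsed): OCH3–CH2Cl eclipsed, H–CHO eclipsed, COOH–SH eclipsed; 11.4 + 7.2 + 12.2 = 30.8 kJ/mol.

30.8 kJ/mol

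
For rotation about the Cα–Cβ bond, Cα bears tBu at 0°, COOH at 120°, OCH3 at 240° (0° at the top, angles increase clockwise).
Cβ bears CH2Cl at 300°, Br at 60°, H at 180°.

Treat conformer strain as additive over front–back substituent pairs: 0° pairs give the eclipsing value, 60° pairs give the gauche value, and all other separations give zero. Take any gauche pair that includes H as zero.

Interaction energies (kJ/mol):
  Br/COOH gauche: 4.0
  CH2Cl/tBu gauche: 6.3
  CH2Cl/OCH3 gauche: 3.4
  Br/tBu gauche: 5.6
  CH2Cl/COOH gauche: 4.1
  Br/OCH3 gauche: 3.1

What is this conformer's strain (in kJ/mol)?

19.3 kJ/mol

This conformer (staggered): tBu–CH2Cl gauche, tBu–Br gauche, COOH–Br gauche, OCH3–CH2Cl gauche; 6.3 + 5.6 + 4.0 + 3.4 = 19.3 kJ/mol.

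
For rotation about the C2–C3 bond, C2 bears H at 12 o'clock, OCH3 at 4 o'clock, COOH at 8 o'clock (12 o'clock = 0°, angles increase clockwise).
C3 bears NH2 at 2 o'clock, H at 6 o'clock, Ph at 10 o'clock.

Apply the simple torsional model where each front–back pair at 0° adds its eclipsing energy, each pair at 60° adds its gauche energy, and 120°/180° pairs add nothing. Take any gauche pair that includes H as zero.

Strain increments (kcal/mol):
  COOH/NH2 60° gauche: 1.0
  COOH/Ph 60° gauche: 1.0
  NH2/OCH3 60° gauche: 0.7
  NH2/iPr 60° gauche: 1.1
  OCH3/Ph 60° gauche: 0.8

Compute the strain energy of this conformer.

This conformer (staggered): OCH3(120°)/NH2(60°) gauche 0.7; COOH(240°)/Ph(300°) gauche 1.0 → 1.7 kcal/mol.

1.7 kcal/mol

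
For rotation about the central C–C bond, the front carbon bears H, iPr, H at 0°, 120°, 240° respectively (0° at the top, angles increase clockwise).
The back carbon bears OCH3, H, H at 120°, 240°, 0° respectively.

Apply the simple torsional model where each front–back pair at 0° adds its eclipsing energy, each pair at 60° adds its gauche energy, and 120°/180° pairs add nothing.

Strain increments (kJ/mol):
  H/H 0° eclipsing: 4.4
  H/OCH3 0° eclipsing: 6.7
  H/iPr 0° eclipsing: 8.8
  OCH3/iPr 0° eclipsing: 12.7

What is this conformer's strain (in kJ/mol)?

This conformer (eclipsed): H(0°)/H(0°) eclipsed 4.4; iPr(120°)/OCH3(120°) eclipsed 12.7; H(240°)/H(240°) eclipsed 4.4 → 21.5 kJ/mol.

21.5 kJ/mol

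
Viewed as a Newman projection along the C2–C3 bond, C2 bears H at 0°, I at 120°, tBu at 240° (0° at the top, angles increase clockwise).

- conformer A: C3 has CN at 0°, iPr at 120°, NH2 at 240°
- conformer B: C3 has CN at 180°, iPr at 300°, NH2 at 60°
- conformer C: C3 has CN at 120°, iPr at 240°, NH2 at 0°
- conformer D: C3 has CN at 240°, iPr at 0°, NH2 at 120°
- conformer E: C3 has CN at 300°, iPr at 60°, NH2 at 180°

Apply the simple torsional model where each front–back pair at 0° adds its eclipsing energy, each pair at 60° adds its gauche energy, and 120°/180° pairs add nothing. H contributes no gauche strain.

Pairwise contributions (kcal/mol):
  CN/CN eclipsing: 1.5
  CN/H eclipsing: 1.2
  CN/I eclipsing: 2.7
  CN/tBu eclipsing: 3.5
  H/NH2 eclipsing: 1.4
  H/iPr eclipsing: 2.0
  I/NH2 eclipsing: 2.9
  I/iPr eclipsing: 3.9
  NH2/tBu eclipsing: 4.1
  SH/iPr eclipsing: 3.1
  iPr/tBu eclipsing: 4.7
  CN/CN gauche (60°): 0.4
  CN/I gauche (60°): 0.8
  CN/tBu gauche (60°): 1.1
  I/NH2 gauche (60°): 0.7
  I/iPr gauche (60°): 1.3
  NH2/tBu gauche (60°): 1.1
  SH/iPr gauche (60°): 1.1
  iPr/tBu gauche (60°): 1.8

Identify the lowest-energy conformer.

A (eclipsed): H(0°)/CN(0°) eclipsed 1.2; I(120°)/iPr(120°) eclipsed 3.9; tBu(240°)/NH2(240°) eclipsed 4.1 → 9.2 kcal/mol.
B (staggered): I(120°)/CN(180°) gauche 0.8; I(120°)/NH2(60°) gauche 0.7; tBu(240°)/CN(180°) gauche 1.1; tBu(240°)/iPr(300°) gauche 1.8 → 4.4 kcal/mol.
C (eclipsed): H(0°)/NH2(0°) eclipsed 1.4; I(120°)/CN(120°) eclipsed 2.7; tBu(240°)/iPr(240°) eclipsed 4.7 → 8.8 kcal/mol.
D (eclipsed): H(0°)/iPr(0°) eclipsed 2.0; I(120°)/NH2(120°) eclipsed 2.9; tBu(240°)/CN(240°) eclipsed 3.5 → 8.4 kcal/mol.
E (staggered): I(120°)/iPr(60°) gauche 1.3; I(120°)/NH2(180°) gauche 0.7; tBu(240°)/CN(300°) gauche 1.1; tBu(240°)/NH2(180°) gauche 1.1 → 4.2 kcal/mol.
E has the lowest total (4.2 kcal/mol).

E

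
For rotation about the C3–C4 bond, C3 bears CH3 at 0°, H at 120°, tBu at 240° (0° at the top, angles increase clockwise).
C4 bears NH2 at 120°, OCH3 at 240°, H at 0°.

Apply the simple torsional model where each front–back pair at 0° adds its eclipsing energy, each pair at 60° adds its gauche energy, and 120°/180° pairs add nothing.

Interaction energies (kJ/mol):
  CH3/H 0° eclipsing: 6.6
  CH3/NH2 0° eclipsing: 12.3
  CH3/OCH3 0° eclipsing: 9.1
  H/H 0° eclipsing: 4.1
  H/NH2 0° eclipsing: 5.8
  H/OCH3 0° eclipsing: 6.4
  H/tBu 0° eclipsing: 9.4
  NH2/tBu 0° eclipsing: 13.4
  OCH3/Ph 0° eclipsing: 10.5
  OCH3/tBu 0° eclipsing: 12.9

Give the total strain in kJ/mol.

This conformer (eclipsed): CH3–H eclipsed, H–NH2 eclipsed, tBu–OCH3 eclipsed; 6.6 + 5.8 + 12.9 = 25.3 kJ/mol.

25.3 kJ/mol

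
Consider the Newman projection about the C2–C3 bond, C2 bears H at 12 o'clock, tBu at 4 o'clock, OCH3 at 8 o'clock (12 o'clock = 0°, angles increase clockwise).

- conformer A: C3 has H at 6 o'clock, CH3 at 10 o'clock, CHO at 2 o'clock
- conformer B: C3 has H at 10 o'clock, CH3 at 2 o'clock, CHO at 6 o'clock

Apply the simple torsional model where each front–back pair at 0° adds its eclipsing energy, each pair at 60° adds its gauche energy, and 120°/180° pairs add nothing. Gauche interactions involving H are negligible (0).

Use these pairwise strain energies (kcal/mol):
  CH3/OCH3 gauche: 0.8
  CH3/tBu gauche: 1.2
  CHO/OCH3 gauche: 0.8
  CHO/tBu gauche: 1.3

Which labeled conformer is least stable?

B

A is staggered. tBu at 120° is gauche with CHO at 60° (1.3); OCH3 at 240° is gauche with CH3 at 300° (0.8). Total 2.1 kcal/mol.
B is staggered. tBu at 120° is gauche with CH3 at 60° (1.2); tBu at 120° is gauche with CHO at 180° (1.3); OCH3 at 240° is gauche with CHO at 180° (0.8). Total 3.3 kcal/mol.
B has the highest total (3.3 kcal/mol).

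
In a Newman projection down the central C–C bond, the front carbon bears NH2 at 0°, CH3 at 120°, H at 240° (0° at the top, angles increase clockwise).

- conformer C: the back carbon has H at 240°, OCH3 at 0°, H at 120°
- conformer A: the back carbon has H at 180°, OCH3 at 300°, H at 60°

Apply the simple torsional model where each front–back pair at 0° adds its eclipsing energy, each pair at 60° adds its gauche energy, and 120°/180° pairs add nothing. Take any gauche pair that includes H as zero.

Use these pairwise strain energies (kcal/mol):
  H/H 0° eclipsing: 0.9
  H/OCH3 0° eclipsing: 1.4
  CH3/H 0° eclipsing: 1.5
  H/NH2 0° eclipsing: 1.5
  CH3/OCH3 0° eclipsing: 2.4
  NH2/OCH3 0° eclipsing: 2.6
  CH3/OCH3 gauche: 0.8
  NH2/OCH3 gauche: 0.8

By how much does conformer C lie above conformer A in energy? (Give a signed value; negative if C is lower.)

+4.2 kcal/mol

C is eclipsed. NH2 at 0° is eclipsed with OCH3 at 0° (2.6); CH3 at 120° is eclipsed with H at 120° (1.5); H at 240° is eclipsed with H at 240° (0.9). Total 5.0 kcal/mol.
A is staggered. NH2 at 0° is gauche with OCH3 at 300° (0.8). Total 0.8 kcal/mol.
E(C) − E(A) = 5.0 − 0.8 = +4.2 kcal/mol.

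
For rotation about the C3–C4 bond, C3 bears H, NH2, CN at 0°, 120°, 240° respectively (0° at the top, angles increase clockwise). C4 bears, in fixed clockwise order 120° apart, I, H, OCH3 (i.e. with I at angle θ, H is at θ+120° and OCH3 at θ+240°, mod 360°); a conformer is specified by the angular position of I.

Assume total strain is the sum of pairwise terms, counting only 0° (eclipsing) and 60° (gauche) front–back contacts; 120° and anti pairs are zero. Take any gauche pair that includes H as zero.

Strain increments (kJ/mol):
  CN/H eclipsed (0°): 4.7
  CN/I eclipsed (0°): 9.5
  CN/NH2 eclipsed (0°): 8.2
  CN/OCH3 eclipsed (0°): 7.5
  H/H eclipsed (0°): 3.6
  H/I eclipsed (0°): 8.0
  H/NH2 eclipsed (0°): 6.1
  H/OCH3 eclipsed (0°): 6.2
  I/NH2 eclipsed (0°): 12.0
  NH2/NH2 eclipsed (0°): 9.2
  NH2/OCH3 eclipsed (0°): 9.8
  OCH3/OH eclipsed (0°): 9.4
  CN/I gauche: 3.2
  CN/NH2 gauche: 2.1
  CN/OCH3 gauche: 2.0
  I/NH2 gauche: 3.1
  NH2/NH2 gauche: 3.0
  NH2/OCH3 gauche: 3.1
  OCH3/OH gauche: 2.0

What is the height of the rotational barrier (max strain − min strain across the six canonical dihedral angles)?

I at 0° (eclipsed): H–I eclipsed, NH2–H eclipsed, CN–OCH3 eclipsed; 8.0 + 6.1 + 7.5 = 21.6 kJ/mol.
I at 60° (staggered): NH2–I gauche, CN–OCH3 gauche; 3.1 + 2.0 = 5.1 kJ/mol.
I at 120° (eclipsed): H–OCH3 eclipsed, NH2–I eclipsed, CN–H eclipsed; 6.2 + 12.0 + 4.7 = 22.9 kJ/mol.
I at 180° (staggered): NH2–I gauche, NH2–OCH3 gauche, CN–I gauche; 3.1 + 3.1 + 3.2 = 9.4 kJ/mol.
I at 240° (eclipsed): H–H eclipsed, NH2–OCH3 eclipsed, CN–I eclipsed; 3.6 + 9.8 + 9.5 = 22.9 kJ/mol.
I at 300° (staggered): NH2–OCH3 gauche, CN–I gauche, CN–OCH3 gauche; 3.1 + 3.2 + 2.0 = 8.3 kJ/mol.
Max at 120° (22.9 kJ/mol), min at 60° (5.1 kJ/mol); barrier = 17.8 kJ/mol.

17.8 kJ/mol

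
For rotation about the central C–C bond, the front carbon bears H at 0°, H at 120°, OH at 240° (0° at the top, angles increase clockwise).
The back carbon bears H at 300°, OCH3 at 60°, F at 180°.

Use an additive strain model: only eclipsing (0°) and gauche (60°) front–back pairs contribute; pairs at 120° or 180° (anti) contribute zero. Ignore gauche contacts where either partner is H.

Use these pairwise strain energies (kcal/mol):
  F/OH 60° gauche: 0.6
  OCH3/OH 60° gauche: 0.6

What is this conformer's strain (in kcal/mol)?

This conformer is staggered. OH at 240° is gauche with F at 180° (0.6). Total 0.6 kcal/mol.

0.6 kcal/mol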